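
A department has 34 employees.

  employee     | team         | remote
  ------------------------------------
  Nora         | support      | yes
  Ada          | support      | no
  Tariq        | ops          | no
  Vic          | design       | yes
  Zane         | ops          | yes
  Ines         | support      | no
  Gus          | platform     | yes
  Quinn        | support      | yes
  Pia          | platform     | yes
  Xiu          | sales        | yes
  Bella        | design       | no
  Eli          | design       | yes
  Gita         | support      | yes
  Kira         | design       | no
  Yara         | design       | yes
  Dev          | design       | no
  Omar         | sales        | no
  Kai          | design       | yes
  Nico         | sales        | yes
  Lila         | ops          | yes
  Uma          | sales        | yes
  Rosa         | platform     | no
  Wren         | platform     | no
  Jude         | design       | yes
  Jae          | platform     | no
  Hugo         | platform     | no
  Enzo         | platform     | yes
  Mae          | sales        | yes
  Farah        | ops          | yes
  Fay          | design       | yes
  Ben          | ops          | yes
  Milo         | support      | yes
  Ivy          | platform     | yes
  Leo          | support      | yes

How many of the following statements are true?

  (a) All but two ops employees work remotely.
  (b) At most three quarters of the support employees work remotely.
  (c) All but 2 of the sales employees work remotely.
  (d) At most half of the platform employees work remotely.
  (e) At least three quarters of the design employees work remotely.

(a) ops: |A| = 5, |A ∩ B| = 4; needs |A ∖ B| = 2 — false.
(b) support: |A| = 7, |A ∩ B| = 5; needs |A ∩ B| / |A| ≤ 3/4 — true.
(c) sales: |A| = 5, |A ∩ B| = 4; needs |A ∖ B| = 2 — false.
(d) platform: |A| = 8, |A ∩ B| = 4; needs |A ∩ B| ≤ |A ∖ B| — true.
(e) design: |A| = 9, |A ∩ B| = 6; needs |A ∩ B| / |A| ≥ 3/4 — false.

2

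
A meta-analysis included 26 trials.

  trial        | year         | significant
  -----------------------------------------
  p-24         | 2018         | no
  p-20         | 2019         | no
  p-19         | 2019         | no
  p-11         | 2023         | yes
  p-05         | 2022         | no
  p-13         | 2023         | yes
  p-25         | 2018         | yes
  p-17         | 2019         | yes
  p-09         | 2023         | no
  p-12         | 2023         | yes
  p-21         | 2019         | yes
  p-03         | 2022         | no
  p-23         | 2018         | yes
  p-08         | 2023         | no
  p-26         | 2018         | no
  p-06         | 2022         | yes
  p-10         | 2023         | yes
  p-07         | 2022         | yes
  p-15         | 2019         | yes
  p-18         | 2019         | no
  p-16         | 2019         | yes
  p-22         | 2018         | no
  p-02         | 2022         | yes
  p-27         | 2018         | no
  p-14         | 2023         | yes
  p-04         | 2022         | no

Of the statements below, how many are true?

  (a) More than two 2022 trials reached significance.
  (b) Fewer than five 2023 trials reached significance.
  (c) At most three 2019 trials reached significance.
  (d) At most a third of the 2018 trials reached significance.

(a) 2022: |A| = 6, |A ∩ B| = 3; needs |A ∩ B| > 2 — true.
(b) 2023: |A| = 7, |A ∩ B| = 5; needs |A ∩ B| < 5 — false.
(c) 2019: |A| = 7, |A ∩ B| = 4; needs |A ∩ B| ≤ 3 — false.
(d) 2018: |A| = 6, |A ∩ B| = 2; needs |A ∩ B| / |A| ≤ 1/3 — true.

2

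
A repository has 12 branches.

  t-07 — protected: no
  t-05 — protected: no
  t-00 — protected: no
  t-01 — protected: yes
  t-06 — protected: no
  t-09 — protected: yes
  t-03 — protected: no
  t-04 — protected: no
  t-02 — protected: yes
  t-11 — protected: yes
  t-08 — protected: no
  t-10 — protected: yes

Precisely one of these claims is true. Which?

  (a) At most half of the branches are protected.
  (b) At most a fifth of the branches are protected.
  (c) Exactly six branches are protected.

(a)

|A| = 12, |A ∩ B| = 5, |A ∖ B| = 7.
(a) requires |A ∩ B| ≤ |A ∖ B|: true.
(b) requires |A ∩ B| / |A| ≤ 1/5: false.
(c) requires |A ∩ B| = 6: false.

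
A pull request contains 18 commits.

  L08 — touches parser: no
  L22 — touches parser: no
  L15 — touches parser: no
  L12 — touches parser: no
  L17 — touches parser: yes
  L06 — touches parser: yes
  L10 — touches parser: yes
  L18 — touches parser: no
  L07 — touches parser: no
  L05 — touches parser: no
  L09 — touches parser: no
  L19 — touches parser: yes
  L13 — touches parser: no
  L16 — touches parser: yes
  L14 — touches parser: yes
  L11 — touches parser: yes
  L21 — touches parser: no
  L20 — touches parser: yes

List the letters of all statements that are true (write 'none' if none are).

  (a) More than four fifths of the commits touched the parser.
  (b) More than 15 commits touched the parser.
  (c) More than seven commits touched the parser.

|A| = 18, |A ∩ B| = 8, |A ∖ B| = 10.
(a) |A ∩ B| / |A| > 4/5: fails.
(b) |A ∩ B| > 15: fails.
(c) |A ∩ B| > 7: holds.

(c)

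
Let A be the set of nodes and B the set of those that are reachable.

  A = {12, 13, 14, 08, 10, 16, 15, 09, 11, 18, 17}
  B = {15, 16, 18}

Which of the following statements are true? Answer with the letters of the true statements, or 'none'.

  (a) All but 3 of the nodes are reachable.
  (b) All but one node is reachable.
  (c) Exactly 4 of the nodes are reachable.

|A| = 11, |A ∩ B| = 3, |A ∖ B| = 8.
(a) |A ∖ B| = 3: fails.
(b) |A ∖ B| = 1: fails.
(c) |A ∩ B| = 4: fails.

none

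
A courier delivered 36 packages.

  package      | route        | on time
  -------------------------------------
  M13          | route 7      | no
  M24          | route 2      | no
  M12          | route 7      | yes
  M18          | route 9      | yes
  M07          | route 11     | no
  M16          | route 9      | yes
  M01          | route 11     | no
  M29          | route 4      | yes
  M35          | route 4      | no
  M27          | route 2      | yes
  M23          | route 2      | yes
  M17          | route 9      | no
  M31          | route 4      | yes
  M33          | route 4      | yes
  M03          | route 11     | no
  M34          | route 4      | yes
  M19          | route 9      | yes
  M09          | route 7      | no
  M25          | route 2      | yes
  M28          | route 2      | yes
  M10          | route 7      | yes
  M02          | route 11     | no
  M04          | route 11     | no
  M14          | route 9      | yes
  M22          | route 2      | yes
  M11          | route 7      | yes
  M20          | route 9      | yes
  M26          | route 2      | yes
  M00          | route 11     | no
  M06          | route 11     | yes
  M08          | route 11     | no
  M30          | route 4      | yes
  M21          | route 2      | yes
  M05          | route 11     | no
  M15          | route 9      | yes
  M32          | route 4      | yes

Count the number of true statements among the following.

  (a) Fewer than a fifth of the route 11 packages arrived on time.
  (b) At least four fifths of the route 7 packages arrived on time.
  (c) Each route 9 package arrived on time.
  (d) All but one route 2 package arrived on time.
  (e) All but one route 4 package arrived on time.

(a) route 11: |A| = 9, |A ∩ B| = 1; needs |A ∩ B| / |A| < 1/5 — true.
(b) route 7: |A| = 5, |A ∩ B| = 3; needs |A ∩ B| / |A| ≥ 4/5 — false.
(c) route 9: |A| = 7, |A ∩ B| = 6; needs A ⊆ B, i.e. every element of A is in B (|A ∖ B| = 0) — false.
(d) route 2: |A| = 8, |A ∩ B| = 7; needs |A ∖ B| = 1 — true.
(e) route 4: |A| = 7, |A ∩ B| = 6; needs |A ∖ B| = 1 — true.

3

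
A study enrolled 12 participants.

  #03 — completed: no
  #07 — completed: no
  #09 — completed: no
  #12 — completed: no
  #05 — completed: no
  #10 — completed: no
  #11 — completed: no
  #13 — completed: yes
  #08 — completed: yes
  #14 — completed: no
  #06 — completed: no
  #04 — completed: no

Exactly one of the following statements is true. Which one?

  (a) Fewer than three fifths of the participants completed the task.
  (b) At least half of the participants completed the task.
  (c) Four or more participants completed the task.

|A| = 12, |A ∩ B| = 2, |A ∖ B| = 10.
(a) requires |A ∩ B| / |A| < 3/5: true.
(b) requires |A ∩ B| ≥ |A ∖ B|: false.
(c) requires |A ∩ B| ≥ 4: false.

(a)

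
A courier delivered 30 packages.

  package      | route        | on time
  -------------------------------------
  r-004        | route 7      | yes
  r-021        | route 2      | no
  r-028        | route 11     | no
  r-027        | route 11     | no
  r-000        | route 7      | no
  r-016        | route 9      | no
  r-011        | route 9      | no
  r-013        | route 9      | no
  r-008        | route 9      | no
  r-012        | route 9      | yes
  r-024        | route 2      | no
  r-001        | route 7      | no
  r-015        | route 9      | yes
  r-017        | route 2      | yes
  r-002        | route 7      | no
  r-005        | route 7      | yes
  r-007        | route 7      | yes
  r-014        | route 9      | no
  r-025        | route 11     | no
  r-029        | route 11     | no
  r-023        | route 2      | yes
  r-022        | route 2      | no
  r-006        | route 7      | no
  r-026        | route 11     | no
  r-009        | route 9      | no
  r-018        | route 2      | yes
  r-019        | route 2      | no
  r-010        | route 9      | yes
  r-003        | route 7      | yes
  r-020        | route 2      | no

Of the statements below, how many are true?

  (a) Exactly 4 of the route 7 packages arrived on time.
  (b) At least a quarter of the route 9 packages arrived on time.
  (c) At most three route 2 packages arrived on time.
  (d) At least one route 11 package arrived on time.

3

(a) route 7: |A| = 8, |A ∩ B| = 4; needs |A ∩ B| = 4 — true.
(b) route 9: |A| = 9, |A ∩ B| = 3; needs |A ∩ B| / |A| ≥ 1/4 — true.
(c) route 2: |A| = 8, |A ∩ B| = 3; needs |A ∩ B| ≤ 3 — true.
(d) route 11: |A| = 5, |A ∩ B| = 0; needs A ∩ B ≠ ∅ (|A ∩ B| ≥ 1) — false.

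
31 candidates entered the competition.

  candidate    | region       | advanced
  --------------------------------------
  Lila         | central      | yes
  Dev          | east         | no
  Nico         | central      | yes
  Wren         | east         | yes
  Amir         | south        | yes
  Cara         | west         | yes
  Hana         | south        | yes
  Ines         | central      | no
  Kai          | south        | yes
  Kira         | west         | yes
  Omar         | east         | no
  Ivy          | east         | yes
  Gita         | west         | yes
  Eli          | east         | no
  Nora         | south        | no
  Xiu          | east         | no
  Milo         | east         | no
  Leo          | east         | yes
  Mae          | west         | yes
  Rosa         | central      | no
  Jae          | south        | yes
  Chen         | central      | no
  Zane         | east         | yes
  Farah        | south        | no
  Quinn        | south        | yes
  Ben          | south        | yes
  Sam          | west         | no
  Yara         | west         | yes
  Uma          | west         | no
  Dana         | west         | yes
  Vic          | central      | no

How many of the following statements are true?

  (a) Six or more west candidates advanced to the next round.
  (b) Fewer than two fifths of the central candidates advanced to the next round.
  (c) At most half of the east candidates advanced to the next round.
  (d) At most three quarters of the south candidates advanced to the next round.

(a) west: |A| = 8, |A ∩ B| = 6; needs |A ∩ B| ≥ 6 — true.
(b) central: |A| = 6, |A ∩ B| = 2; needs |A ∩ B| / |A| < 2/5 — true.
(c) east: |A| = 9, |A ∩ B| = 4; needs |A ∩ B| ≤ |A ∖ B| — true.
(d) south: |A| = 8, |A ∩ B| = 6; needs |A ∩ B| / |A| ≤ 3/4 — true.

4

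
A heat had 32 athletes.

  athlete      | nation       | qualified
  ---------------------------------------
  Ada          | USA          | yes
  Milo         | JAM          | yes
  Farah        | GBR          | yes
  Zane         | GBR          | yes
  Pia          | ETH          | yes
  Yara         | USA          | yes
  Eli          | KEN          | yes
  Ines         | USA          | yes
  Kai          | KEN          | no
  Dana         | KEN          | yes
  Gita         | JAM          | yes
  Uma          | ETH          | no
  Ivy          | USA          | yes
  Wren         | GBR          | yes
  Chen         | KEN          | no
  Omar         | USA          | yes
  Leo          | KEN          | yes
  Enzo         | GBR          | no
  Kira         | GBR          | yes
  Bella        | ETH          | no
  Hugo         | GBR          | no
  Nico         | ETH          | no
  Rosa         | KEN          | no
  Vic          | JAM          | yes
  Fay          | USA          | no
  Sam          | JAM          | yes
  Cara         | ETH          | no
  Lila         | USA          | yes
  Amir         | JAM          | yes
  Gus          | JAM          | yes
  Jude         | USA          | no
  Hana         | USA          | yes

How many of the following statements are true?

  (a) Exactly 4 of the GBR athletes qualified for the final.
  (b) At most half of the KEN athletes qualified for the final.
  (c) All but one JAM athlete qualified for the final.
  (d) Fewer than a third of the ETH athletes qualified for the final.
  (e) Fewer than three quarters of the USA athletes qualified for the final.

(a) GBR: |A| = 6, |A ∩ B| = 4; needs |A ∩ B| = 4 — true.
(b) KEN: |A| = 6, |A ∩ B| = 3; needs |A ∩ B| ≤ |A ∖ B| — true.
(c) JAM: |A| = 6, |A ∩ B| = 6; needs |A ∖ B| = 1 — false.
(d) ETH: |A| = 5, |A ∩ B| = 1; needs |A ∩ B| / |A| < 1/3 — true.
(e) USA: |A| = 9, |A ∩ B| = 7; needs |A ∩ B| / |A| < 3/4 — false.

3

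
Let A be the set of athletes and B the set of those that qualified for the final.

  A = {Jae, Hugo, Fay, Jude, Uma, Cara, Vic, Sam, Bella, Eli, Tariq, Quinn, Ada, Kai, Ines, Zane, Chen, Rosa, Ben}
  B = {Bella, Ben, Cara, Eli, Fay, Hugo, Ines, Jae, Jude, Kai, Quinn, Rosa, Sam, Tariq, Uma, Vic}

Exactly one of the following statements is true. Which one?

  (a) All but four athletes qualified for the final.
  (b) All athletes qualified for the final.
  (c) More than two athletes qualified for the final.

(c)

|A| = 19, |A ∩ B| = 16, |A ∖ B| = 3.
(a) requires |A ∖ B| = 4: false.
(b) requires A ⊆ B, i.e. every element of A is in B (|A ∖ B| = 0): false.
(c) requires |A ∩ B| > 2: true.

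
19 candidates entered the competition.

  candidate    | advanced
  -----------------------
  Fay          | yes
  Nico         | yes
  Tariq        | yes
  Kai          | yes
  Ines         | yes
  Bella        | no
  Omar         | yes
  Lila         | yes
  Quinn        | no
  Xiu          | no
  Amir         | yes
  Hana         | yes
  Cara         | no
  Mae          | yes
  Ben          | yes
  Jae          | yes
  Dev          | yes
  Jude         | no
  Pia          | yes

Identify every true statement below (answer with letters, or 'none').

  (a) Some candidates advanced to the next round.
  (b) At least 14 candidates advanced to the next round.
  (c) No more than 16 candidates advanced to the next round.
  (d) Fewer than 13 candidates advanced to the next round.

(a), (b), (c)

|A| = 19, |A ∩ B| = 14, |A ∖ B| = 5.
(a) A ∩ B ≠ ∅ (|A ∩ B| ≥ 1): holds.
(b) |A ∩ B| ≥ 14: holds.
(c) |A ∩ B| ≤ 16: holds.
(d) |A ∩ B| < 13: fails.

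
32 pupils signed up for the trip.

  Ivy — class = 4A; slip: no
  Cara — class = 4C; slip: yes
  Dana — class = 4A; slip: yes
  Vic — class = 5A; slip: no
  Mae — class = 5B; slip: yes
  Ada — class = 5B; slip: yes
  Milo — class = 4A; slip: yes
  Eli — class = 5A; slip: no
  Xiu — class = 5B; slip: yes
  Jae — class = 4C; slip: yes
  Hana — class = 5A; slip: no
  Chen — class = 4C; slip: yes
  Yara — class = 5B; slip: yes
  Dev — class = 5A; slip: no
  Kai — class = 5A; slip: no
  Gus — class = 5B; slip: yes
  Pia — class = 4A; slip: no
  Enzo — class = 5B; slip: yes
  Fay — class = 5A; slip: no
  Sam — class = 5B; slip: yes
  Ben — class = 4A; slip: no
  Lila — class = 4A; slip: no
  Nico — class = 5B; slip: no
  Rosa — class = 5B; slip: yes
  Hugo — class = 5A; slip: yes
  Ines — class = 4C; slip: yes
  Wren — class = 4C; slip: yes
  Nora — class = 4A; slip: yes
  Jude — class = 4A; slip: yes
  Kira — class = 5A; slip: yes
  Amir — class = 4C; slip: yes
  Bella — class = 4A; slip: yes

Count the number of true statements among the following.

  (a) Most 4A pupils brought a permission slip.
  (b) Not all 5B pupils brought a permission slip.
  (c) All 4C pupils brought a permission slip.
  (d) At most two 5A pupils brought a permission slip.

4

(a) 4A: |A| = 9, |A ∩ B| = 5; needs |A ∩ B| > |A ∖ B| — true.
(b) 5B: |A| = 9, |A ∩ B| = 8; needs A ⊄ B (|A ∖ B| ≥ 1) — true.
(c) 4C: |A| = 6, |A ∩ B| = 6; needs A ⊆ B, i.e. every element of A is in B (|A ∖ B| = 0) — true.
(d) 5A: |A| = 8, |A ∩ B| = 2; needs |A ∩ B| ≤ 2 — true.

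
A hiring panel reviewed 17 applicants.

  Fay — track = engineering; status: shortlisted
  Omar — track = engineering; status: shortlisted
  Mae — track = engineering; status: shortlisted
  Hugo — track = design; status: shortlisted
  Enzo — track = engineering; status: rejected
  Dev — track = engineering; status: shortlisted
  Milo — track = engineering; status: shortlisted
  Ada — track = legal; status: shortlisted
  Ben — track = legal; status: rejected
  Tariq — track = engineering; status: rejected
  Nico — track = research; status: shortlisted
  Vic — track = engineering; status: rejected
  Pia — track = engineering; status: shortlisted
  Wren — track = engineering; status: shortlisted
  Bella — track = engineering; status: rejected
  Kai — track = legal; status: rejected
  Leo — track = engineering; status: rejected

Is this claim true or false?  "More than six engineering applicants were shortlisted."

The determiner here denotes the relation: |A ∩ B| > 6.
A (the restrictor) = {Fay, Omar, Mae, Enzo, Dev, Milo, Tariq, Vic, Pia, Wren, Bella, Leo}, |A| = 12.
A ∩ B = {Fay, Omar, Mae, Dev, Milo, Pia, Wren}, so |A ∩ B| = 7.
|A ∩ B| = 7, so the statement is true.

True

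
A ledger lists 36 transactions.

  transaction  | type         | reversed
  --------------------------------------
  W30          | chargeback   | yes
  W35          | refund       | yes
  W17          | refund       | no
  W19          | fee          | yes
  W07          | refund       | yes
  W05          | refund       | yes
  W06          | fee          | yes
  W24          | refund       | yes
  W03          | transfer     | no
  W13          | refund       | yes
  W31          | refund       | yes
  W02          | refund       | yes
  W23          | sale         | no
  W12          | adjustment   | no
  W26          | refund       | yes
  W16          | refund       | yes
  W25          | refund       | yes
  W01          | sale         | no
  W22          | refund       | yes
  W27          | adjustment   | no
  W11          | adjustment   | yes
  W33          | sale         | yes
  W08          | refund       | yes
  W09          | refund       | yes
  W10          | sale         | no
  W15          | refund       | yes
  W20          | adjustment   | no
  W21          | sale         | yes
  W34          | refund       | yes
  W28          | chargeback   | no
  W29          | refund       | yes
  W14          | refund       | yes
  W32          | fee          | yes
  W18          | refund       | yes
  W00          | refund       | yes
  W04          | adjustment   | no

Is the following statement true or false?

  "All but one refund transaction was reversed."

True

Truth condition: |A ∖ B| = 1.
|A| = 20, |A ∩ B| = 19, |A ∖ B| = 1.
|A ∖ B| = 1, so the statement is true.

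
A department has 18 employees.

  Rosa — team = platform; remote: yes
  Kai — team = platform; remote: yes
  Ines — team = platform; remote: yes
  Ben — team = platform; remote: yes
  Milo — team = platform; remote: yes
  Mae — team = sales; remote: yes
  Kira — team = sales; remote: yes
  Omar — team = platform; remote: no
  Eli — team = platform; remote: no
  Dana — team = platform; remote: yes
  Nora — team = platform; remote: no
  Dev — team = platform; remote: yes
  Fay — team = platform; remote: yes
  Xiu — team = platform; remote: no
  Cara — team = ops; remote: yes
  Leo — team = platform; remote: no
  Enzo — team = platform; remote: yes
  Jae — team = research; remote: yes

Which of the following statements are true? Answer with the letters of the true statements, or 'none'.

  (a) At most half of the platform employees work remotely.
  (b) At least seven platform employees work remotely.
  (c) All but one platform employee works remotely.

(b)

|A| = 14, |A ∩ B| = 9, |A ∖ B| = 5.
(a) |A ∩ B| ≤ |A ∖ B|: fails.
(b) |A ∩ B| ≥ 7: holds.
(c) |A ∖ B| = 1: fails.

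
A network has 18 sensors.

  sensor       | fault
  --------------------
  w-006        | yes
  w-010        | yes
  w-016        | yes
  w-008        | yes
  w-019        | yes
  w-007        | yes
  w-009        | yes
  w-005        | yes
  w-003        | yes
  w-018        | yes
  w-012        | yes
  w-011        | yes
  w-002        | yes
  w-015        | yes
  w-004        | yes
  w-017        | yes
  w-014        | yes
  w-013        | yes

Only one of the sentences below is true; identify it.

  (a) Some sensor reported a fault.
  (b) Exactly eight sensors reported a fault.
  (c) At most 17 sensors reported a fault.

|A| = 18, |A ∩ B| = 18, |A ∖ B| = 0.
(a) requires A ∩ B ≠ ∅ (|A ∩ B| ≥ 1): true.
(b) requires |A ∩ B| = 8: false.
(c) requires |A ∩ B| ≤ 17: false.

(a)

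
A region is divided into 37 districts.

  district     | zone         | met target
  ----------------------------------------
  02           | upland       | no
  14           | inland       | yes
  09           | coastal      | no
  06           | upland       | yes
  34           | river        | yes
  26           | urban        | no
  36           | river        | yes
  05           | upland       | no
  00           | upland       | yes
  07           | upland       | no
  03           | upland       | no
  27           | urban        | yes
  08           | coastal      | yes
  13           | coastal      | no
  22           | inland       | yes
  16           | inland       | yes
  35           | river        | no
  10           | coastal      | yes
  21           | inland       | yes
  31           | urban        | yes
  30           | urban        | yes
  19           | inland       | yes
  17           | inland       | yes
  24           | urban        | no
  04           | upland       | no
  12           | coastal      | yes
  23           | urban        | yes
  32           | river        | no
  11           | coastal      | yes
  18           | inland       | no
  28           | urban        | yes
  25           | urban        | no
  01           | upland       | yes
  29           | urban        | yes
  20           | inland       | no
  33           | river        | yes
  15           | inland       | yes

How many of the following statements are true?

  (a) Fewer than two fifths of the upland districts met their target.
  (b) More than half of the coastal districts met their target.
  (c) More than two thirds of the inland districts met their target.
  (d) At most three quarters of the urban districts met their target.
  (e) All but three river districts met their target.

4

(a) upland: |A| = 8, |A ∩ B| = 3; needs |A ∩ B| / |A| < 2/5 — true.
(b) coastal: |A| = 6, |A ∩ B| = 4; needs |A ∩ B| > |A ∖ B| — true.
(c) inland: |A| = 9, |A ∩ B| = 7; needs |A ∩ B| / |A| > 2/3 — true.
(d) urban: |A| = 9, |A ∩ B| = 6; needs |A ∩ B| / |A| ≤ 3/4 — true.
(e) river: |A| = 5, |A ∩ B| = 3; needs |A ∖ B| = 3 — false.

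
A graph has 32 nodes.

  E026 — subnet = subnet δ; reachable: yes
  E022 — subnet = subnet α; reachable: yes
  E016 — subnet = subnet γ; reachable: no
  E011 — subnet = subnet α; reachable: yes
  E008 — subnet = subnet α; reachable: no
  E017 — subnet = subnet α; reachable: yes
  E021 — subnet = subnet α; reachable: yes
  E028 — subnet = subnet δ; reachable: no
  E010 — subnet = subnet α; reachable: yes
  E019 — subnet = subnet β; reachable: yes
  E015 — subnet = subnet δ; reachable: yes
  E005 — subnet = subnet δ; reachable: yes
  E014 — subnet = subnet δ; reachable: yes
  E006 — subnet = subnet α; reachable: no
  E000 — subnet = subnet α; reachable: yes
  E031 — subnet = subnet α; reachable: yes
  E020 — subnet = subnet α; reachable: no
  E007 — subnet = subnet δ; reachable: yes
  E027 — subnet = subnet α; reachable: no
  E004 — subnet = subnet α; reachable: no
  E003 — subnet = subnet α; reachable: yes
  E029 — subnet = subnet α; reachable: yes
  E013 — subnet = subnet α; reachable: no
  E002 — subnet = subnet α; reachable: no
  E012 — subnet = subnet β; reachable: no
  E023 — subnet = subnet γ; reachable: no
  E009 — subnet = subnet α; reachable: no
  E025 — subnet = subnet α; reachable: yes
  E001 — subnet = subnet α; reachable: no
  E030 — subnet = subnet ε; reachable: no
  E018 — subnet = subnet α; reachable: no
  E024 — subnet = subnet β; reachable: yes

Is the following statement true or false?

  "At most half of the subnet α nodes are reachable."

True

'At most half of the subnet α nodes are reachable' holds iff |A ∩ B| ≤ |A ∖ B|.
|A| = 20, |A ∩ B| = 10, |A ∖ B| = 10.
10 = 10, so the statement is true.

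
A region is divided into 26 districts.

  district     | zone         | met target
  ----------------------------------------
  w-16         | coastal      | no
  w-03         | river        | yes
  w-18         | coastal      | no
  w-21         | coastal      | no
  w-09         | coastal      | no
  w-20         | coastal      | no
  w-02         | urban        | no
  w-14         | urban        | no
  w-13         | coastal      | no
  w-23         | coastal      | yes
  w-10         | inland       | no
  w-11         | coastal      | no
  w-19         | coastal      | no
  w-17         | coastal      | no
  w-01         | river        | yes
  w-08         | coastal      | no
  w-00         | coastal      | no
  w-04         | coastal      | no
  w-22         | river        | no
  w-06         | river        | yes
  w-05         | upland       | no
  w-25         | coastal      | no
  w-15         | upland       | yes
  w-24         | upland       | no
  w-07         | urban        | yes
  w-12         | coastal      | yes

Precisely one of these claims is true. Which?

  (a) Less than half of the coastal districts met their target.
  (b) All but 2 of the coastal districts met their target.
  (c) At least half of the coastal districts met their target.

|A| = 15, |A ∩ B| = 2, |A ∖ B| = 13.
(a) requires |A ∩ B| < |A ∖ B|: true.
(b) requires |A ∖ B| = 2: false.
(c) requires |A ∩ B| ≥ |A ∖ B|: false.

(a)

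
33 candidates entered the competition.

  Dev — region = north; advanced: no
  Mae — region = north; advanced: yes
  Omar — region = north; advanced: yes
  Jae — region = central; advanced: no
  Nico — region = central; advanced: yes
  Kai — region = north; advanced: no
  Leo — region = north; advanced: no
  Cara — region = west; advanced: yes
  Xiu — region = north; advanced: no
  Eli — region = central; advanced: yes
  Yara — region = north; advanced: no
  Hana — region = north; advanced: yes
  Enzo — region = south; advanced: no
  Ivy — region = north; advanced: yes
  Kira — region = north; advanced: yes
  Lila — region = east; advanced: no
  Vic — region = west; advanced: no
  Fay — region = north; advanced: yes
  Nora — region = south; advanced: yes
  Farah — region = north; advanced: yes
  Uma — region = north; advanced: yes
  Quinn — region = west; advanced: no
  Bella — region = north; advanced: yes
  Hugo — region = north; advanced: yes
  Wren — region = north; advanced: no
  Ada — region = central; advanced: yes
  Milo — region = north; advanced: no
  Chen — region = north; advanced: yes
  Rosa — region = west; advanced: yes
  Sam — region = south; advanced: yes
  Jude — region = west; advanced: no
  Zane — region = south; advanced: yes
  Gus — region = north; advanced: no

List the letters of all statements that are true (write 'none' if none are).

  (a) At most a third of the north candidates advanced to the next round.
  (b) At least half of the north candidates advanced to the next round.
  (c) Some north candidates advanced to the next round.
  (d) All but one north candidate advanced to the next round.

|A| = 19, |A ∩ B| = 11, |A ∖ B| = 8.
(a) |A ∩ B| / |A| ≤ 1/3: fails.
(b) |A ∩ B| ≥ |A ∖ B|: holds.
(c) A ∩ B ≠ ∅ (|A ∩ B| ≥ 1): holds.
(d) |A ∖ B| = 1: fails.

(b), (c)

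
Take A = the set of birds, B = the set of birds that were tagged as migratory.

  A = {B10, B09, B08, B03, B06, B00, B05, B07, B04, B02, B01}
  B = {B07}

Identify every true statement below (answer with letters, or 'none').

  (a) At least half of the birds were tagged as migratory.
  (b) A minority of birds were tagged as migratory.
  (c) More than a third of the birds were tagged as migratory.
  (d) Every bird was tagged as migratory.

|A| = 11, |A ∩ B| = 1, |A ∖ B| = 10.
(a) |A ∩ B| ≥ |A ∖ B|: fails.
(b) |A ∩ B| < |A ∖ B|: holds.
(c) |A ∩ B| / |A| > 1/3: fails.
(d) A ⊆ B, i.e. every element of A is in B (|A ∖ B| = 0): fails.

(b)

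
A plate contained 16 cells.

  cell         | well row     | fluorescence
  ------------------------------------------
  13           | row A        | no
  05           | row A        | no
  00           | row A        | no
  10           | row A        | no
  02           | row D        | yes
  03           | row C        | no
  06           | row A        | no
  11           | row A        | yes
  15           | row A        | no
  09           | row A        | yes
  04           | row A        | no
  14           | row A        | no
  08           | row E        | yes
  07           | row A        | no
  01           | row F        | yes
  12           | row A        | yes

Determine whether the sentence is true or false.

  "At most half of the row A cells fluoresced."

True

The determiner here denotes the relation: |A ∩ B| ≤ |A ∖ B|.
A (the restrictor) = {13, 05, 00, 10, 06, 11, 15, 09, 04, 14, 07, 12}, |A| = 12.
A ∩ B = {11, 09, 12}, so |A ∩ B| = 3.
A ∖ B = {13, 05, 00, 10, 06, 15, 04, 14, 07}, so |A ∖ B| = 9.
3 < 9, so the statement is true.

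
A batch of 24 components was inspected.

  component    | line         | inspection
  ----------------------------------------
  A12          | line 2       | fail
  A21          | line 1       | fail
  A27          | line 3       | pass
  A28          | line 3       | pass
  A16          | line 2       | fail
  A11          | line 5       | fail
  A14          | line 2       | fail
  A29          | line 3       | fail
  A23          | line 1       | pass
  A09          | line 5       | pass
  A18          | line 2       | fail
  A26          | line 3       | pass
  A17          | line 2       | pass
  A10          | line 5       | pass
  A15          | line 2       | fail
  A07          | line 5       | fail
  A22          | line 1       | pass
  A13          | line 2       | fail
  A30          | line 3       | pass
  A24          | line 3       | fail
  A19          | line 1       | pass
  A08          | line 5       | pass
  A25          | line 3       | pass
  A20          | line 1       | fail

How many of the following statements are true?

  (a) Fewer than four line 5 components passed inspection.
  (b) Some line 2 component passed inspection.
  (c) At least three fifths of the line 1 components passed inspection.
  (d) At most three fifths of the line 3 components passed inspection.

(a) line 5: |A| = 5, |A ∩ B| = 3; needs |A ∩ B| < 4 — true.
(b) line 2: |A| = 7, |A ∩ B| = 1; needs A ∩ B ≠ ∅ (|A ∩ B| ≥ 1) — true.
(c) line 1: |A| = 5, |A ∩ B| = 3; needs |A ∩ B| / |A| ≥ 3/5 — true.
(d) line 3: |A| = 7, |A ∩ B| = 5; needs |A ∩ B| / |A| ≤ 3/5 — false.

3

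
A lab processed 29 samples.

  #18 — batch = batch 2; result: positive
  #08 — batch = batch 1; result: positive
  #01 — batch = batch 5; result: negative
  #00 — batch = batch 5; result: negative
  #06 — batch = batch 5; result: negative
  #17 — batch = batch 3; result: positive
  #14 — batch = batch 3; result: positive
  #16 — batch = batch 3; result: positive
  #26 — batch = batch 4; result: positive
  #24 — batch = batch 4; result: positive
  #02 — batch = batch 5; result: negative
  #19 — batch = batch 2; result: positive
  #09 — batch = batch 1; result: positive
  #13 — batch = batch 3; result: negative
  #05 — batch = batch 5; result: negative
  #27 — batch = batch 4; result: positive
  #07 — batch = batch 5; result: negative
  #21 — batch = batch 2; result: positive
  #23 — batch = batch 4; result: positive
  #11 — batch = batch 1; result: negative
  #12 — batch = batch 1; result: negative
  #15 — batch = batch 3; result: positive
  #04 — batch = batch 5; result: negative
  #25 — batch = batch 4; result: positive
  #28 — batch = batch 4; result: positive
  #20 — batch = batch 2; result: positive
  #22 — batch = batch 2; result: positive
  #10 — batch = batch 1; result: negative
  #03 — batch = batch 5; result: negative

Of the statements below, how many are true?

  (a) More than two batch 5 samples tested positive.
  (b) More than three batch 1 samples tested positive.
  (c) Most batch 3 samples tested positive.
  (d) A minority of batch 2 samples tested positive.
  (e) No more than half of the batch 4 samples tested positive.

(a) batch 5: |A| = 8, |A ∩ B| = 0; needs |A ∩ B| > 2 — false.
(b) batch 1: |A| = 5, |A ∩ B| = 2; needs |A ∩ B| > 3 — false.
(c) batch 3: |A| = 5, |A ∩ B| = 4; needs |A ∩ B| > |A ∖ B| — true.
(d) batch 2: |A| = 5, |A ∩ B| = 5; needs |A ∩ B| < |A ∖ B| — false.
(e) batch 4: |A| = 6, |A ∩ B| = 6; needs |A ∩ B| ≤ |A ∖ B| — false.

1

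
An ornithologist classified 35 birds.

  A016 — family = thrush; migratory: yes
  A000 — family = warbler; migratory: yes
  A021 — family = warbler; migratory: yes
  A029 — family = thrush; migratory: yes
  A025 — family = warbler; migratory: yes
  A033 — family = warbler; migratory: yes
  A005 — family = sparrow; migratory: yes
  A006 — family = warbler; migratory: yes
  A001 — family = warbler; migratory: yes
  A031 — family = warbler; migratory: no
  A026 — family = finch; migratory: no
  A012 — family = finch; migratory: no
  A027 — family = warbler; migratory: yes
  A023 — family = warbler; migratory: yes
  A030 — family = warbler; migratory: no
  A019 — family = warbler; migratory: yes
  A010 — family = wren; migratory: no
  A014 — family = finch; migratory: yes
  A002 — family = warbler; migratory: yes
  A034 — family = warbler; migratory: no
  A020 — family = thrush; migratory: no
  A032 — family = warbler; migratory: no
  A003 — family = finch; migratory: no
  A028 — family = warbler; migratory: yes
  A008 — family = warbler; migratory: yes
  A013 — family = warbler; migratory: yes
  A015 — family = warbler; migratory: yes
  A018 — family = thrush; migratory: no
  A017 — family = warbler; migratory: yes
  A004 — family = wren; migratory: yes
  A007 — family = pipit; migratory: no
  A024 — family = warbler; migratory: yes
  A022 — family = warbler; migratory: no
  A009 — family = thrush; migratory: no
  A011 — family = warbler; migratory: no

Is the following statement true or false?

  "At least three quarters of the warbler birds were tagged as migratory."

Truth condition: |A ∩ B| / |A| ≥ 3/4.
|A| = 22, |A ∩ B| = 16, |A ∖ B| = 6.
|A ∩ B|/|A| = 16/22, so the statement is false.

False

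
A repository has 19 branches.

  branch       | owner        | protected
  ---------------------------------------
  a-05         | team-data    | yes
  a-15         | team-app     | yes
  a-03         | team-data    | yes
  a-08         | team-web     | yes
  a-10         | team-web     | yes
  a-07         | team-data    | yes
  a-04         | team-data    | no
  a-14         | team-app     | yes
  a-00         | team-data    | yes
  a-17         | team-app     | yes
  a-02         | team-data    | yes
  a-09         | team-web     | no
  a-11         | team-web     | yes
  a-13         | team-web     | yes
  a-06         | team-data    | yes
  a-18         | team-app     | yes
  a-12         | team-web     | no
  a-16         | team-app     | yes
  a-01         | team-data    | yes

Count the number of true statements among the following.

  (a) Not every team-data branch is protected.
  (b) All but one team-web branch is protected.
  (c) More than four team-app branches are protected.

2

(a) team-data: |A| = 8, |A ∩ B| = 7; needs A ⊄ B (|A ∖ B| ≥ 1) — true.
(b) team-web: |A| = 6, |A ∩ B| = 4; needs |A ∖ B| = 1 — false.
(c) team-app: |A| = 5, |A ∩ B| = 5; needs |A ∩ B| > 4 — true.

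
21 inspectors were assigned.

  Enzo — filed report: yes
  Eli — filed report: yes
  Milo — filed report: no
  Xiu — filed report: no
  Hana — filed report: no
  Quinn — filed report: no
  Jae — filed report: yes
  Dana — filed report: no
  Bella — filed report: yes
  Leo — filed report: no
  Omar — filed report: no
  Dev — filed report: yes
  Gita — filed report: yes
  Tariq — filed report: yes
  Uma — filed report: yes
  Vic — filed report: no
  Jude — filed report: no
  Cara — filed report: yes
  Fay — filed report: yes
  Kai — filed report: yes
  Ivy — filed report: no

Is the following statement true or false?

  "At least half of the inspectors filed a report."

Truth condition: |A ∩ B| ≥ |A ∖ B|.
|A| = 21, |A ∩ B| = 11, |A ∖ B| = 10.
11 > 10, so the statement is true.

True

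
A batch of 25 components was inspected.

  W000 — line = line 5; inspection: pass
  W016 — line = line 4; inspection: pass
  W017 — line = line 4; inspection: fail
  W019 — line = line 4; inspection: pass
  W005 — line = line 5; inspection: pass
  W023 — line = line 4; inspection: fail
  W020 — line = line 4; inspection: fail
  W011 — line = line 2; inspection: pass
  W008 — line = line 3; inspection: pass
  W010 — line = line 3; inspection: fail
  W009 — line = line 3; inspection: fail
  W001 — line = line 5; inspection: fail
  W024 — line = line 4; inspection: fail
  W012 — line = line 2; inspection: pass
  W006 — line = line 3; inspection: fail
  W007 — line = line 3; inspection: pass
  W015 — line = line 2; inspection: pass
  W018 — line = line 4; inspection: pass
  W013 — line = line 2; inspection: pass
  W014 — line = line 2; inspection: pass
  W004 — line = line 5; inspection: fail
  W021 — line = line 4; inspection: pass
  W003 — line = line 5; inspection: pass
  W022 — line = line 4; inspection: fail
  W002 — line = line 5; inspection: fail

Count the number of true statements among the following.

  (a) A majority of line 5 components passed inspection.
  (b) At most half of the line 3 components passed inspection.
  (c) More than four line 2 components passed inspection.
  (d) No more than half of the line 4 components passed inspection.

3

(a) line 5: |A| = 6, |A ∩ B| = 3; needs |A ∩ B| > |A ∖ B| — false.
(b) line 3: |A| = 5, |A ∩ B| = 2; needs |A ∩ B| ≤ |A ∖ B| — true.
(c) line 2: |A| = 5, |A ∩ B| = 5; needs |A ∩ B| > 4 — true.
(d) line 4: |A| = 9, |A ∩ B| = 4; needs |A ∩ B| ≤ |A ∖ B| — true.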